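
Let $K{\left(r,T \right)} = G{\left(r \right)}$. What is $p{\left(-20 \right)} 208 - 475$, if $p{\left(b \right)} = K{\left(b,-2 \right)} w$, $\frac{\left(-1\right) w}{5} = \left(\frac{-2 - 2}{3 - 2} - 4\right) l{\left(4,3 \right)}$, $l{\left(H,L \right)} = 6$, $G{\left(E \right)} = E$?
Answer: $-998875$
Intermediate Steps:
$K{\left(r,T \right)} = r$
$w = 240$ ($w = - 5 \left(\frac{-2 - 2}{3 - 2} - 4\right) 6 = - 5 \left(- \frac{4}{1} - 4\right) 6 = - 5 \left(\left(-4\right) 1 - 4\right) 6 = - 5 \left(-4 - 4\right) 6 = - 5 \left(\left(-8\right) 6\right) = \left(-5\right) \left(-48\right) = 240$)
$p{\left(b \right)} = 240 b$ ($p{\left(b \right)} = b 240 = 240 b$)
$p{\left(-20 \right)} 208 - 475 = 240 \left(-20\right) 208 - 475 = \left(-4800\right) 208 - 475 = -998400 - 475 = -998875$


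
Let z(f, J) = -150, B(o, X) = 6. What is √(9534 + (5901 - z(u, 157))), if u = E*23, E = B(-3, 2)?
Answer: √15585 ≈ 124.84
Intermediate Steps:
E = 6
u = 138 (u = 6*23 = 138)
√(9534 + (5901 - z(u, 157))) = √(9534 + (5901 - 1*(-150))) = √(9534 + (5901 + 150)) = √(9534 + 6051) = √15585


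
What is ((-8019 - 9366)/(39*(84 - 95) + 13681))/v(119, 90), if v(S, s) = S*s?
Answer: -1159/9461928 ≈ -0.00012249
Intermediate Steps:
((-8019 - 9366)/(39*(84 - 95) + 13681))/v(119, 90) = ((-8019 - 9366)/(39*(84 - 95) + 13681))/((119*90)) = -17385/(39*(-11) + 13681)/10710 = -17385/(-429 + 13681)*(1/10710) = -17385/13252*(1/10710) = -17385*1/13252*(1/10710) = -17385/13252*1/10710 = -1159/9461928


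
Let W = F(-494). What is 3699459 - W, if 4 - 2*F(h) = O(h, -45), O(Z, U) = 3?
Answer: 7398917/2 ≈ 3.6995e+6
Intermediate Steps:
F(h) = 1/2 (F(h) = 2 - 1/2*3 = 2 - 3/2 = 1/2)
W = 1/2 ≈ 0.50000
3699459 - W = 3699459 - 1*1/2 = 3699459 - 1/2 = 7398917/2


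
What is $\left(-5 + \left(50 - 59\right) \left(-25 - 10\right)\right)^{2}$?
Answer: $96100$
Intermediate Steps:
$\left(-5 + \left(50 - 59\right) \left(-25 - 10\right)\right)^{2} = \left(-5 - -315\right)^{2} = \left(-5 + 315\right)^{2} = 310^{2} = 96100$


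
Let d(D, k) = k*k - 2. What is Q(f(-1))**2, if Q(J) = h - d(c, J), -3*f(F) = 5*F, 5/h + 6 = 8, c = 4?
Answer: 961/324 ≈ 2.9660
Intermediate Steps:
h = 5/2 (h = 5/(-6 + 8) = 5/2 ≈ 2.5000)
d(D, k) = -2 + k**2 (d(D, k) = k**2 - 2 = -2 + k**2)
f(F) = -5*F/3
Q(J) = 9/2 - J**2 (Q(J) = 5/2 - (-2 + J**2) = 5/2 + (2 - J**2) = 9/2 - J**2)
Q(f(-1))**2 = (9/2 - (-5/3*(-1))**2)**2 = (9/2 - (5/3)**2)**2 = (9/2 - 1*25/9)**2 = (9/2 - 25/9)**2 = (31/18)**2 = 961/324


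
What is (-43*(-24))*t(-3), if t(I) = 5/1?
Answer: 5160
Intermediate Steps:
t(I) = 5 (t(I) = 5*1 = 5)
(-43*(-24))*t(-3) = -43*(-24)*5 = 1032*5 = 5160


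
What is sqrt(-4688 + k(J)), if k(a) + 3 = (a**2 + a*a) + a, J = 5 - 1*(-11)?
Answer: I*sqrt(4163) ≈ 64.521*I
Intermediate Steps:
J = 16 (J = 5 + 11 = 16)
k(a) = -3 + a + 2*a**2 (k(a) = -3 + ((a**2 + a*a) + a) = -3 + ((a**2 + a**2) + a) = -3 + (2*a**2 + a) = -3 + (a + 2*a**2) = -3 + a + 2*a**2)
sqrt(-4688 + k(J)) = sqrt(-4688 + (-3 + 16 + 2*16**2)) = sqrt(-4688 + (-3 + 16 + 2*256)) = sqrt(-4688 + (-3 + 16 + 512)) = sqrt(-4688 + 525) = sqrt(-4163) = I*sqrt(4163)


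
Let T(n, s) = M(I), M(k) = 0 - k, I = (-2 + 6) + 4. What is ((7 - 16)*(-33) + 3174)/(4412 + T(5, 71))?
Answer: 1157/1468 ≈ 0.78815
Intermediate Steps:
I = 8 (I = 4 + 4 = 8)
M(k) = -k
T(n, s) = -8 (T(n, s) = -1*8 = -8)
((7 - 16)*(-33) + 3174)/(4412 + T(5, 71)) = ((7 - 16)*(-33) + 3174)/(4412 - 8) = (-9*(-33) + 3174)/4404 = (297 + 3174)*(1/4404) = 3471*(1/4404) = 1157/1468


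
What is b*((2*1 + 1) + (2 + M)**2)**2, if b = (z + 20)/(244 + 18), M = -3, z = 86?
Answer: 848/131 ≈ 6.4733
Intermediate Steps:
b = 53/131 (b = (86 + 20)/(244 + 18) = 106/262 = 106*(1/262) = 53/131 ≈ 0.40458)
b*((2*1 + 1) + (2 + M)**2)**2 = 53*((2*1 + 1) + (2 - 3)**2)**2/131 = 53*((2 + 1) + (-1)**2)**2/131 = 53*(3 + 1)**2/131 = (53/131)*4**2 = (53/131)*16 = 848/131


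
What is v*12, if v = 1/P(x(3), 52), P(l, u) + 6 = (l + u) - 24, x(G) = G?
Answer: 12/25 ≈ 0.48000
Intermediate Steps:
P(l, u) = -30 + l + u (P(l, u) = -6 + ((l + u) - 24) = -6 + (-24 + l + u) = -30 + l + u)
v = 1/25 (v = 1/(-30 + 3 + 52) = 1/25 ≈ 0.040000)
v*12 = (1/25)*12 = 12/25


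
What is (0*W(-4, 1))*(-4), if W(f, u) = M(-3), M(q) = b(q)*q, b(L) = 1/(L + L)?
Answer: 0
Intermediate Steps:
b(L) = 1/(2*L)
M(q) = 1/2 (M(q) = (1/(2*q))*q = 1/2)
W(f, u) = 1/2
(0*W(-4, 1))*(-4) = (0*(1/2))*(-4) = 0*(-4) = 0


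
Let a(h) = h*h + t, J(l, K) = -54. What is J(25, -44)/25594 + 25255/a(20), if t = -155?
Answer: 64636324/627053 ≈ 103.08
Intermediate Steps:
a(h) = -155 + h² (a(h) = h*h - 155 = h² - 155 = -155 + h²)
J(25, -44)/25594 + 25255/a(20) = -54/25594 + 25255/(-155 + 20²) = -54*1/25594 + 25255/(-155 + 400) = -27/12797 + 25255/245 = -27/12797 + 25255*(1/245) = -27/12797 + 5051/49 = 64636324/627053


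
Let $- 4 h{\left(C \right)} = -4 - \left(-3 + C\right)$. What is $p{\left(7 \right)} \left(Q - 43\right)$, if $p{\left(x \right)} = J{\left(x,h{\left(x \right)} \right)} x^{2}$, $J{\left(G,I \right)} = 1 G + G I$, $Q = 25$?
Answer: $-18522$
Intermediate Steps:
$h{\left(C \right)} = \frac{1}{4} + \frac{C}{4}$ ($h{\left(C \right)} = - \frac{-4 - \left(-3 + C\right)}{4} = - \frac{-1 - C}{4} = \frac{1}{4} + \frac{C}{4}$)
$J{\left(G,I \right)} = G + G I$
$p{\left(x \right)} = x^{3} \left(\frac{5}{4} + \frac{x}{4}\right)$ ($p{\left(x \right)} = x \left(1 + \left(\frac{1}{4} + \frac{x}{4}\right)\right) x^{2} = x \left(\frac{5}{4} + \frac{x}{4}\right) x^{2} = x^{3} \left(\frac{5}{4} + \frac{x}{4}\right)$)
$p{\left(7 \right)} \left(Q - 43\right) = \frac{7^{3} \left(5 + 7\right)}{4} \left(25 - 43\right) = \frac{1}{4} \cdot 343 \cdot 12 \left(-18\right) = 1029 \left(-18\right) = -18522$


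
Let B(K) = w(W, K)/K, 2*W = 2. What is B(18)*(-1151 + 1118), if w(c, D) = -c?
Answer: 11/6 ≈ 1.8333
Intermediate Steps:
W = 1 (W = (1/2)*2 = 1)
B(K) = -1/K (B(K) = (-1*1)/K = -1/K)
B(18)*(-1151 + 1118) = (-1/18)*(-1151 + 1118) = -1*1/18*(-33) = -1/18*(-33) = 11/6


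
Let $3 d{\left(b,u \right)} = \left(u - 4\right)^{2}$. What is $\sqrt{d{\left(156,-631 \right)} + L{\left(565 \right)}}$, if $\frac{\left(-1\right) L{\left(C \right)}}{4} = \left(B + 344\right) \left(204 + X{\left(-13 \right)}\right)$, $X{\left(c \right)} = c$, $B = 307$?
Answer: $\frac{13 i \sqrt{19329}}{3} \approx 602.46 i$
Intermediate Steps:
$d{\left(b,u \right)} = \frac{\left(-4 + u\right)^{2}}{3}$ ($d{\left(b,u \right)} = \frac{\left(u - 4\right)^{2}}{3} = \frac{\left(-4 + u\right)^{2}}{3}$)
$L{\left(C \right)} = -497364$ ($L{\left(C \right)} = - 4 \left(307 + 344\right) \left(204 - 13\right) = - 4 \cdot 651 \cdot 191 = \left(-4\right) 124341 = -497364$)
$\sqrt{d{\left(156,-631 \right)} + L{\left(565 \right)}} = \sqrt{\frac{\left(-4 - 631\right)^{2}}{3} - 497364} = \sqrt{\frac{\left(-635\right)^{2}}{3} - 497364} = \sqrt{\frac{1}{3} \cdot 403225 - 497364} = \sqrt{\frac{403225}{3} - 497364} = \sqrt{- \frac{1088867}{3}} = \frac{13 i \sqrt{19329}}{3}$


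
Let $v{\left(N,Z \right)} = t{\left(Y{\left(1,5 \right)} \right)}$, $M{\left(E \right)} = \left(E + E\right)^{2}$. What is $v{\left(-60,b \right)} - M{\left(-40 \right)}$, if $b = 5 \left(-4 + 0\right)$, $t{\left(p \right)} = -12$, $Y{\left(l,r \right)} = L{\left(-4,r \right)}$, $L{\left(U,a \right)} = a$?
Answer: $-6412$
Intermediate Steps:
$Y{\left(l,r \right)} = r$
$M{\left(E \right)} = 4 E^{2}$ ($M{\left(E \right)} = \left(2 E\right)^{2} = 4 E^{2}$)
$b = -20$ ($b = 5 \left(-4\right) = -20$)
$v{\left(N,Z \right)} = -12$
$v{\left(-60,b \right)} - M{\left(-40 \right)} = -12 - 4 \left(-40\right)^{2} = -12 - 4 \cdot 1600 = -12 - 6400 = -6412$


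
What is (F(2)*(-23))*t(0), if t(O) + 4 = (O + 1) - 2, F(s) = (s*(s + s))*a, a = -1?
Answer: -920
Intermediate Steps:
F(s) = -2*s**2 (F(s) = (s*(s + s))*(-1) = (s*(2*s))*(-1) = (2*s**2)*(-1) = -2*s**2)
t(O) = -5 + O (t(O) = -4 + ((O + 1) - 2) = -4 + ((1 + O) - 2) = -4 + (-1 + O) = -5 + O)
(F(2)*(-23))*t(0) = (-2*2**2*(-23))*(-5 + 0) = (-2*4*(-23))*(-5) = -8*(-23)*(-5) = 184*(-5) = -920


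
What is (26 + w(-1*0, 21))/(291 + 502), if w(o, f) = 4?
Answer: 30/793 ≈ 0.037831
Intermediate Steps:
(26 + w(-1*0, 21))/(291 + 502) = (26 + 4)/(291 + 502) = 30/793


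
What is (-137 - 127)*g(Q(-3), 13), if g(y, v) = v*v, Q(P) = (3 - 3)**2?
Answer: -44616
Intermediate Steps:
Q(P) = 0 (Q(P) = 0**2 = 0)
g(y, v) = v**2
(-137 - 127)*g(Q(-3), 13) = (-137 - 127)*13**2 = -264*169 = -44616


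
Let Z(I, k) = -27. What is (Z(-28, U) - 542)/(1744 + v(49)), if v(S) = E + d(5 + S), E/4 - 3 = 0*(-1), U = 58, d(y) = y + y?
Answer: -569/1864 ≈ -0.30526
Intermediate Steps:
d(y) = 2*y
E = 12 (E = 12 + 4*(0*(-1)) = 12 + 4*0 = 12 + 0 = 12)
v(S) = 22 + 2*S (v(S) = 12 + 2*(5 + S) = 12 + (10 + 2*S) = 22 + 2*S)
(Z(-28, U) - 542)/(1744 + v(49)) = (-27 - 542)/(1744 + (22 + 2*49)) = -569/(1744 + (22 + 98)) = -569/(1744 + 120) = -569/1864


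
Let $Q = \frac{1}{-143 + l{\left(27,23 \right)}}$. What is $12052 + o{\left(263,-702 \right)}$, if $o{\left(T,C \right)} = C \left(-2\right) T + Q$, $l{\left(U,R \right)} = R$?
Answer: $\frac{45756479}{120} \approx 3.813 \cdot 10^{5}$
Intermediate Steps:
$Q = - \frac{1}{120}$ ($Q = \frac{1}{-143 + 23} = \frac{1}{-120} = - \frac{1}{120} \approx -0.0083333$)
$o{\left(T,C \right)} = - \frac{1}{120} - 2 C T$ ($o{\left(T,C \right)} = C \left(-2\right) T - \frac{1}{120} = - 2 C T - \frac{1}{120} = - \frac{1}{120} - 2 C T$)
$12052 + o{\left(263,-702 \right)} = 12052 - \left(\frac{1}{120} - 369252\right) = 12052 + \left(- \frac{1}{120} + 369252\right) = 12052 + \frac{44310239}{120} = \frac{45756479}{120}$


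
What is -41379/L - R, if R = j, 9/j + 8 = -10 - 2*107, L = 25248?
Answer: -390529/244064 ≈ -1.6001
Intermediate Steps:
j = -9/232 (j = 9/(-8 + (-10 - 2*107)) = 9/(-8 + (-10 - 214)) = 9/(-8 - 224) = 9/(-232) = 9*(-1/232) = -9/232 ≈ -0.038793)
R = -9/232 ≈ -0.038793
-41379/L - R = -41379/25248 - 1*(-9/232) = -41379*1/25248 + 9/232 = -13793/8416 + 9/232 = -390529/244064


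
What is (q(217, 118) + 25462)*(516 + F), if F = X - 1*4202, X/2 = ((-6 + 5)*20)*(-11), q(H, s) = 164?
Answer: -83181996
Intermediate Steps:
X = 440 (X = 2*(((-6 + 5)*20)*(-11)) = 2*(-1*20*(-11)) = 2*(-20*(-11)) = 2*220 = 440)
F = -3762 (F = 440 - 1*4202 = 440 - 4202 = -3762)
(q(217, 118) + 25462)*(516 + F) = (164 + 25462)*(516 - 3762) = 25626*(-3246) = -83181996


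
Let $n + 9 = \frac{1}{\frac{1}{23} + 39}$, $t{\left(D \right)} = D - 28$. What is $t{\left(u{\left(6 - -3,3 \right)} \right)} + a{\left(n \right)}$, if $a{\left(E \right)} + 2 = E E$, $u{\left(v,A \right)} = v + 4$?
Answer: $\frac{51238613}{806404} \approx 63.54$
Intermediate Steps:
$u{\left(v,A \right)} = 4 + v$
$t{\left(D \right)} = -28 + D$
$n = - \frac{8059}{898}$ ($n = -9 + \frac{1}{\frac{1}{23} + 39} = -9 + \frac{1}{\frac{898}{23}} = -9 + \frac{23}{898} = - \frac{8059}{898} \approx -8.9744$)
$a{\left(E \right)} = -2 + E^{2}$ ($a{\left(E \right)} = -2 + E E = -2 + E^{2}$)
$t{\left(u{\left(6 - -3,3 \right)} \right)} + a{\left(n \right)} = \left(-28 + \left(4 + \left(6 - -3\right)\right)\right) - \left(2 - \left(- \frac{8059}{898}\right)^{2}\right) = \left(-28 + \left(4 + \left(6 + 3\right)\right)\right) + \left(-2 + \frac{64947481}{806404}\right) = \left(-28 + \left(4 + 9\right)\right) + \frac{63334673}{806404} = \left(-28 + 13\right) + \frac{63334673}{806404} = -15 + \frac{63334673}{806404} = \frac{51238613}{806404}$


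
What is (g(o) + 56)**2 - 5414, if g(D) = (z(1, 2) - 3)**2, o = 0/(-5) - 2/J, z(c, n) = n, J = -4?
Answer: -2165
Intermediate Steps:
o = 1/2 (o = 0/(-5) - 2/(-4) = 0*(-1/5) - 2*(-1/4) = 0 + 1/2 = 1/2 ≈ 0.50000)
g(D) = 1 (g(D) = (2 - 3)**2 = (-1)**2 = 1)
(g(o) + 56)**2 - 5414 = (1 + 56)**2 - 5414 = 57**2 - 5414 = 3249 - 5414 = -2165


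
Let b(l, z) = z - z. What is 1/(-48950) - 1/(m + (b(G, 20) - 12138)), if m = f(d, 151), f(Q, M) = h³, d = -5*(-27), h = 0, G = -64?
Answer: 9203/148538775 ≈ 6.1957e-5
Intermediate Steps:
d = 135
b(l, z) = 0
f(Q, M) = 0 (f(Q, M) = 0³ = 0)
m = 0
1/(-48950) - 1/(m + (b(G, 20) - 12138)) = 1/(-48950) - 1/(0 + (0 - 12138)) = -1/48950 - 1/(0 - 12138) = -1/48950 - 1/(-12138) = -1/48950 - 1*(-1/12138) = -1/48950 + 1/12138 = 9203/148538775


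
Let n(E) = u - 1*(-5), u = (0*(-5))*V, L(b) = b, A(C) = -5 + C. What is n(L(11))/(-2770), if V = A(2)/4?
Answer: -1/554 ≈ -0.0018051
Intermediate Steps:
V = -3/4 (V = (-5 + 2)/4 = -3*1/4 = -3/4 ≈ -0.75000)
u = 0 (u = (0*(-5))*(-3/4) = 0*(-3/4) = 0)
n(E) = 5 (n(E) = 0 - 1*(-5) = 0 + 5 = 5)
n(L(11))/(-2770) = 5/(-2770) = 5*(-1/2770) = -1/554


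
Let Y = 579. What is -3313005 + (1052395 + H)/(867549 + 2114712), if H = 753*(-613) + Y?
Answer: -9880245012920/2982261 ≈ -3.3130e+6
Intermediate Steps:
H = -461010 (H = 753*(-613) + 579 = -461589 + 579 = -461010)
-3313005 + (1052395 + H)/(867549 + 2114712) = -3313005 + (1052395 - 461010)/(867549 + 2114712) = -3313005 + 591385/2982261 = -9880245012920/2982261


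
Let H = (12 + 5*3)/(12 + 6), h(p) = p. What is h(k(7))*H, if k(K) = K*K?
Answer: 147/2 ≈ 73.500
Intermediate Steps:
k(K) = K²
H = 3/2 (H = (12 + 15)/18 = 27*(1/18) = 3/2 ≈ 1.5000)
h(k(7))*H = 7²*(3/2) = 49*(3/2) = 147/2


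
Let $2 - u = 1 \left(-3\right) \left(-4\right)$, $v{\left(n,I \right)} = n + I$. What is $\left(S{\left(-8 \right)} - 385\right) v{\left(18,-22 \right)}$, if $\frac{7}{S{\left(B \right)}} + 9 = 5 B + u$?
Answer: $\frac{90888}{59} \approx 1540.5$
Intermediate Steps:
$v{\left(n,I \right)} = I + n$
$u = -10$ ($u = 2 - 1 \left(-3\right) \left(-4\right) = 2 - \left(-3\right) \left(-4\right) = 2 - 12 = -10$)
$S{\left(B \right)} = \frac{7}{-19 + 5 B}$ ($S{\left(B \right)} = \frac{7}{-9 + \left(5 B - 10\right)} = \frac{7}{-9 + \left(-10 + 5 B\right)} = \frac{7}{-19 + 5 B}$)
$\left(S{\left(-8 \right)} - 385\right) v{\left(18,-22 \right)} = \left(\frac{7}{-19 + 5 \left(-8\right)} - 385\right) \left(-22 + 18\right) = \left(\frac{7}{-19 - 40} - 385\right) \left(-4\right) = \left(\frac{7}{-59} - 385\right) \left(-4\right) = \left(7 \left(- \frac{1}{59}\right) - 385\right) \left(-4\right) = \left(- \frac{7}{59} - 385\right) \left(-4\right) = \left(- \frac{22722}{59}\right) \left(-4\right) = \frac{90888}{59}$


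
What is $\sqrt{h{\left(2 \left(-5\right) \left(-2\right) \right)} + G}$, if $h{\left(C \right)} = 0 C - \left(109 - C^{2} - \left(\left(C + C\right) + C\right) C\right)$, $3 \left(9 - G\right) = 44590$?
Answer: $\frac{i \sqrt{120270}}{3} \approx 115.6 i$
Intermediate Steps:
$G = - \frac{44563}{3}$ ($G = 9 - \frac{44590}{3} = - \frac{44563}{3} \approx -14854.0$)
$h{\left(C \right)} = -109 + 4 C^{2}$ ($h{\left(C \right)} = 0 - \left(109 - C^{2} - \left(2 C + C\right) C\right) = 0 - \left(109 - C^{2} - 3 C C\right) = 0 + \left(\left(C^{2} + 3 C^{2}\right) - 109\right) = 0 + \left(4 C^{2} - 109\right) = 0 + \left(-109 + 4 C^{2}\right) = -109 + 4 C^{2}$)
$\sqrt{h{\left(2 \left(-5\right) \left(-2\right) \right)} + G} = \sqrt{\left(-109 + 4 \left(2 \left(-5\right) \left(-2\right)\right)^{2}\right) - \frac{44563}{3}} = \sqrt{\left(-109 + 4 \left(\left(-10\right) \left(-2\right)\right)^{2}\right) - \frac{44563}{3}} = \sqrt{\left(-109 + 4 \cdot 20^{2}\right) - \frac{44563}{3}} = \sqrt{\left(-109 + 4 \cdot 400\right) - \frac{44563}{3}} = \sqrt{\left(-109 + 1600\right) - \frac{44563}{3}} = \sqrt{1491 - \frac{44563}{3}} = \sqrt{- \frac{40090}{3}} = \frac{i \sqrt{120270}}{3}$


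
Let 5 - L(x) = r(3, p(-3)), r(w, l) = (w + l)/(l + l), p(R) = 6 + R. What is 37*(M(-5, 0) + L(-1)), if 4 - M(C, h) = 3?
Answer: 185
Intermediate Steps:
M(C, h) = 1 (M(C, h) = 4 - 1*3 = 4 - 3 = 1)
r(w, l) = (l + w)/(2*l) (r(w, l) = (l + w)/((2*l)) = (l + w)*(1/(2*l)) = (l + w)/(2*l))
L(x) = 4 (L(x) = 5 - ((6 - 3) + 3)/(2*(6 - 3)) = 5 - (3 + 3)/(2*3) = 5 - 6/(2*3) = 5 - 1*1 = 5 - 1 = 4)
37*(M(-5, 0) + L(-1)) = 37*(1 + 4) = 37*5 = 185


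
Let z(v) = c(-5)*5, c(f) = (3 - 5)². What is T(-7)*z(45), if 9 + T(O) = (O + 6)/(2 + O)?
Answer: -176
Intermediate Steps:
c(f) = 4 (c(f) = (-2)² = 4)
T(O) = -9 + (6 + O)/(2 + O) (T(O) = -9 + (O + 6)/(2 + O) = -9 + (6 + O)/(2 + O))
z(v) = 20 (z(v) = 4*5 = 20)
T(-7)*z(45) = (4*(-3 - 2*(-7))/(2 - 7))*20 = (4*(-3 + 14)/(-5))*20 = (4*(-⅕)*11)*20 = -44/5*20 = -176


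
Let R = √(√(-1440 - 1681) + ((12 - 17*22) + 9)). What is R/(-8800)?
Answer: -√(-353 + I*√3121)/8800 ≈ -0.00016842 - 0.0021417*I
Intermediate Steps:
R = √(-353 + I*√3121) (R = √(√(-3121) + ((12 - 374) + 9)) = √(I*√3121 + (-362 + 9)) = √(I*√3121 - 353) = √(-353 + I*√3121) ≈ 1.4821 + 18.847*I)
R/(-8800) = √(-353 + I*√3121)/(-8800) = √(-353 + I*√3121)*(-1/8800) = -√(-353 + I*√3121)/8800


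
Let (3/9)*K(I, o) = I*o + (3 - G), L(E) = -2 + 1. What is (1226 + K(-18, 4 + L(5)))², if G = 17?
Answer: 1044484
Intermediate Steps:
L(E) = -1
K(I, o) = -42 + 3*I*o (K(I, o) = 3*(I*o + (3 - 1*17)) = 3*(I*o + (3 - 17)) = 3*(I*o - 14) = 3*(-14 + I*o) = -42 + 3*I*o)
(1226 + K(-18, 4 + L(5)))² = (1226 + (-42 + 3*(-18)*(4 - 1)))² = (1226 + (-42 + 3*(-18)*3))² = (1226 + (-42 - 162))² = (1226 - 204)² = 1022² = 1044484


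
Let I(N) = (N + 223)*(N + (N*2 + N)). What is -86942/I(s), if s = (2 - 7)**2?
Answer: -43471/12400 ≈ -3.5057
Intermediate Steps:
s = 25 (s = (-5)**2 = 25)
I(N) = 4*N*(223 + N) (I(N) = (223 + N)*(N + (2*N + N)) = (223 + N)*(N + 3*N) = (223 + N)*(4*N) = 4*N*(223 + N))
-86942/I(s) = -86942*1/(100*(223 + 25)) = -86942/(4*25*248) = -86942/24800 = -86942*1/24800 = -43471/12400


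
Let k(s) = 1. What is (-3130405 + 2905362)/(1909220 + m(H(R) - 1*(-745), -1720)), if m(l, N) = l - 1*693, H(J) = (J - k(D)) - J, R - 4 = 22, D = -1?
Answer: -2473/20981 ≈ -0.11787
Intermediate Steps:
R = 26 (R = 4 + 22 = 26)
H(J) = -1 (H(J) = (J - 1*1) - J = (J - 1) - J = (-1 + J) - J = -1)
m(l, N) = -693 + l (m(l, N) = l - 693 = -693 + l)
(-3130405 + 2905362)/(1909220 + m(H(R) - 1*(-745), -1720)) = (-3130405 + 2905362)/(1909220 + (-693 + (-1 - 1*(-745)))) = -225043/(1909220 + (-693 + (-1 + 745))) = -225043/(1909220 + (-693 + 744)) = -225043/(1909220 + 51) = -225043/1909271 = -225043*1/1909271 = -2473/20981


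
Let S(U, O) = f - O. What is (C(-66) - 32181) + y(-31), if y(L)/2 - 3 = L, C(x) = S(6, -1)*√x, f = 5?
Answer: -32237 + 6*I*√66 ≈ -32237.0 + 48.744*I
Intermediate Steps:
S(U, O) = 5 - O
C(x) = 6*√x (C(x) = (5 - 1*(-1))*√x = (5 + 1)*√x = 6*√x)
y(L) = 6 + 2*L
(C(-66) - 32181) + y(-31) = (6*√(-66) - 32181) + (6 + 2*(-31)) = (6*(I*√66) - 32181) + (6 - 62) = (6*I*√66 - 32181) - 56 = (-32181 + 6*I*√66) - 56 = -32237 + 6*I*√66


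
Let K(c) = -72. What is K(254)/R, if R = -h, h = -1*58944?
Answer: -3/2456 ≈ -0.0012215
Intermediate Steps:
h = -58944
R = 58944 (R = -1*(-58944) = 58944)
K(254)/R = -72/58944 = -72*1/58944 = -3/2456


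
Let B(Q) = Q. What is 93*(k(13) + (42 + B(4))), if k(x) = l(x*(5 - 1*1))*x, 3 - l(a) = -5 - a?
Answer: 76818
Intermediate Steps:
l(a) = 8 + a (l(a) = 3 - (-5 - a) = 3 + (5 + a) = 8 + a)
k(x) = x*(8 + 4*x) (k(x) = (8 + x*(5 - 1*1))*x = (8 + x*(5 - 1))*x = (8 + x*4)*x = (8 + 4*x)*x = x*(8 + 4*x))
93*(k(13) + (42 + B(4))) = 93*(4*13*(2 + 13) + (42 + 4)) = 93*(4*13*15 + 46) = 93*(780 + 46) = 93*826 = 76818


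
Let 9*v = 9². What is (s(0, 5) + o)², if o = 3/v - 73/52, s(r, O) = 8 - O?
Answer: 90601/24336 ≈ 3.7229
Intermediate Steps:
v = 9 (v = (⅑)*9² = (⅑)*81 = 9)
o = -167/156 (o = 3/9 - 73/52 = 3*(⅑) - 73*1/52 = ⅓ - 73/52 = -167/156 ≈ -1.0705)
(s(0, 5) + o)² = ((8 - 1*5) - 167/156)² = ((8 - 5) - 167/156)² = (3 - 167/156)² = (301/156)² = 90601/24336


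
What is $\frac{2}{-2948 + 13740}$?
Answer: $\frac{1}{5396} \approx 0.00018532$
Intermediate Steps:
$\frac{2}{-2948 + 13740} = \frac{2}{10792} = 2 \cdot \frac{1}{10792} = \frac{1}{5396}$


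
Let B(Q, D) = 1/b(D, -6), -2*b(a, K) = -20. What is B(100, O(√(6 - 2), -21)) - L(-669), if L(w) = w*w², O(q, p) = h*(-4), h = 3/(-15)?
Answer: 2994183091/10 ≈ 2.9942e+8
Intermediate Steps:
h = -⅕ (h = 3*(-1/15) = -⅕ ≈ -0.20000)
O(q, p) = ⅘ (O(q, p) = -⅕*(-4) = ⅘)
b(a, K) = 10 (b(a, K) = -½*(-20) = 10)
L(w) = w³
B(Q, D) = ⅒ (B(Q, D) = 1/10 = ⅒)
B(100, O(√(6 - 2), -21)) - L(-669) = ⅒ - 1*(-669)³ = ⅒ - 1*(-299418309) = ⅒ + 299418309 = 2994183091/10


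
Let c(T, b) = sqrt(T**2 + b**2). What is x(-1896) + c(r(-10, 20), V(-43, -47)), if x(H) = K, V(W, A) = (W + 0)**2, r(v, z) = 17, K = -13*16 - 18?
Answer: -226 + sqrt(3419090) ≈ 1623.1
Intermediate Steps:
K = -226 (K = -208 - 18 = -226)
V(W, A) = W**2
x(H) = -226
x(-1896) + c(r(-10, 20), V(-43, -47)) = -226 + sqrt(17**2 + ((-43)**2)**2) = -226 + sqrt(289 + 1849**2) = -226 + sqrt(289 + 3418801) = -226 + sqrt(3419090)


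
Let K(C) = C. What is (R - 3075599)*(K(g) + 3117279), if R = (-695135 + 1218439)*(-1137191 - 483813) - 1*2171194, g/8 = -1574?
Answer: -2633653587430130183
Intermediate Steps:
g = -12592 (g = 8*(-1574) = -12592)
R = -848280048410 (R = 523304*(-1621004) - 2171194 = -848277877216 - 2171194 = -848280048410)
(R - 3075599)*(K(g) + 3117279) = (-848280048410 - 3075599)*(-12592 + 3117279) = -848283124009*3104687 = -2633653587430130183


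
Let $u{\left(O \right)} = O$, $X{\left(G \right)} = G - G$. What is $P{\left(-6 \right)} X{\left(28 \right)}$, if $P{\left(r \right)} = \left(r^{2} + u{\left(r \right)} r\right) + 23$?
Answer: $0$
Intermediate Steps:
$X{\left(G \right)} = 0$
$P{\left(r \right)} = 23 + 2 r^{2}$ ($P{\left(r \right)} = \left(r^{2} + r r\right) + 23 = \left(r^{2} + r^{2}\right) + 23 = 2 r^{2} + 23 = 23 + 2 r^{2}$)
$P{\left(-6 \right)} X{\left(28 \right)} = \left(23 + 2 \left(-6\right)^{2}\right) 0 = \left(23 + 2 \cdot 36\right) 0 = \left(23 + 72\right) 0 = 95 \cdot 0 = 0$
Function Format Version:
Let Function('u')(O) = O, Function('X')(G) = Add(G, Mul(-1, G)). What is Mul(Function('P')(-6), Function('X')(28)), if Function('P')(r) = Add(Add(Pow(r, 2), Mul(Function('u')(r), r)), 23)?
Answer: 0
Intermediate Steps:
Function('X')(G) = 0
Function('P')(r) = Add(23, Mul(2, Pow(r, 2))) (Function('P')(r) = Add(Add(Pow(r, 2), Mul(r, r)), 23) = Add(Add(Pow(r, 2), Pow(r, 2)), 23) = Add(Mul(2, Pow(r, 2)), 23) = Add(23, Mul(2, Pow(r, 2))))
Mul(Function('P')(-6), Function('X')(28)) = Mul(Add(23, Mul(2, Pow(-6, 2))), 0) = Mul(Add(23, Mul(2, 36)), 0) = Mul(Add(23, 72), 0) = Mul(95, 0) = 0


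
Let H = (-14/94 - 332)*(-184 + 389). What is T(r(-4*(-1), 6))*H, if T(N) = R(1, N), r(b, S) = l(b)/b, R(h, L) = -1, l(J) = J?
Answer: 3200255/47 ≈ 68091.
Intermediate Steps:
r(b, S) = 1 (r(b, S) = b/b = 1)
T(N) = -1
H = -3200255/47 (H = (-14*1/94 - 332)*205 = (-7/47 - 332)*205 = -15611/47*205 = -3200255/47 ≈ -68091.)
T(r(-4*(-1), 6))*H = -1*(-3200255/47) = 3200255/47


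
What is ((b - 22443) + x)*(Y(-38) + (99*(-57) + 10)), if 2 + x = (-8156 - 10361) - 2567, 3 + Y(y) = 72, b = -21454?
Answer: 361565412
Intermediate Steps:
Y(y) = 69 (Y(y) = -3 + 72 = 69)
x = -21086 (x = -2 + ((-8156 - 10361) - 2567) = -2 + (-18517 - 2567) = -2 - 21084 = -21086)
((b - 22443) + x)*(Y(-38) + (99*(-57) + 10)) = ((-21454 - 22443) - 21086)*(69 + (99*(-57) + 10)) = (-43897 - 21086)*(69 + (-5643 + 10)) = -64983*(69 - 5633) = -64983*(-5564) = 361565412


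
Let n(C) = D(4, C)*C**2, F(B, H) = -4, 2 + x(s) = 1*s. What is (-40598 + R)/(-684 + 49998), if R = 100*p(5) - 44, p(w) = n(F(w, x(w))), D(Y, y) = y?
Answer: -23521/24657 ≈ -0.95393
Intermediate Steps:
x(s) = -2 + s (x(s) = -2 + 1*s = -2 + s)
n(C) = C**3 (n(C) = C*C**2 = C**3)
p(w) = -64 (p(w) = (-4)**3 = -64)
R = -6444 (R = 100*(-64) - 44 = -6400 - 44 = -6444)
(-40598 + R)/(-684 + 49998) = (-40598 - 6444)/(-684 + 49998) = -47042/49314 = -47042*1/49314 = -23521/24657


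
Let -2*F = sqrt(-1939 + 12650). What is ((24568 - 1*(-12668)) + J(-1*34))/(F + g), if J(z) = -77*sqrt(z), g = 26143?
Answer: (37236 - 77*I*sqrt(34))/(26143 - sqrt(10711)/2) ≈ 1.4271 - 0.017208*I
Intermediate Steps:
F = -sqrt(10711)/2 (F = -sqrt(-1939 + 12650)/2 = -sqrt(10711)/2 ≈ -51.747)
((24568 - 1*(-12668)) + J(-1*34))/(F + g) = ((24568 - 1*(-12668)) - 77*I*sqrt(34))/(-sqrt(10711)/2 + 26143) = ((24568 + 12668) - 77*I*sqrt(34))/(26143 - sqrt(10711)/2) = (37236 - 77*I*sqrt(34))/(26143 - sqrt(10711)/2)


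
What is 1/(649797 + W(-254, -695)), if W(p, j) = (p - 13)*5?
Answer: 1/648462 ≈ 1.5421e-6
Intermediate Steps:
W(p, j) = -65 + 5*p (W(p, j) = (-13 + p)*5 = -65 + 5*p)
1/(649797 + W(-254, -695)) = 1/(649797 + (-65 + 5*(-254))) = 1/(649797 + (-65 - 1270)) = 1/(649797 - 1335) = 1/648462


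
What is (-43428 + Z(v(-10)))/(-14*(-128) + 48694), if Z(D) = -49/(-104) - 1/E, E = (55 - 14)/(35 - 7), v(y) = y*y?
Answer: -185177895/215272304 ≈ -0.86020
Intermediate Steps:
v(y) = y²
E = 41/28 ≈ 1.4643
Z(D) = -903/4264 (Z(D) = -49/(-104) - 1/41/28 = -49*(-1/104) - 1*28/41 = 49/104 - 28/41 = -903/4264)
(-43428 + Z(v(-10)))/(-14*(-128) + 48694) = (-43428 - 903/4264)/(-14*(-128) + 48694) = -185177895/(4264*(1792 + 48694)) = -185177895/4264/50486 = -185177895/4264*1/50486 = -185177895/215272304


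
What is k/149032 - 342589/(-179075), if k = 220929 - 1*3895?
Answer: 182028517/54024100 ≈ 3.3694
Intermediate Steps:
k = 217034 (k = 220929 - 3895 = 217034)
k/149032 - 342589/(-179075) = 217034/149032 - 342589/(-179075) = 217034*(1/149032) - 342589*(-1/179075) = 108517/74516 + 1387/725 = 182028517/54024100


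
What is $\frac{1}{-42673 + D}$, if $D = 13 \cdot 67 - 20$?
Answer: $- \frac{1}{41822} \approx -2.3911 \cdot 10^{-5}$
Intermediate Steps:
$D = 851$ ($D = 871 - 20 = 851$)
$\frac{1}{-42673 + D} = \frac{1}{-42673 + 851} = \frac{1}{-41822} = - \frac{1}{41822}$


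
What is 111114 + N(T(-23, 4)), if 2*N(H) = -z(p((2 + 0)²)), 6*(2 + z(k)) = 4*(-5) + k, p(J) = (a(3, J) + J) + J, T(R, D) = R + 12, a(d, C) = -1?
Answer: 1333393/12 ≈ 1.1112e+5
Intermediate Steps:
T(R, D) = 12 + R
p(J) = -1 + 2*J (p(J) = (-1 + J) + J = -1 + 2*J)
z(k) = -16/3 + k/6 (z(k) = -2 + (4*(-5) + k)/6 = -2 + (-20 + k)/6 = -2 + (-10/3 + k/6) = -16/3 + k/6)
N(H) = 25/12 (N(H) = (-(-16/3 + (-1 + 2*(2 + 0)²)/6))/2 = (-(-16/3 + (-1 + 2*2²)/6))/2 = (-(-16/3 + (-1 + 2*4)/6))/2 = (-(-16/3 + (-1 + 8)/6))/2 = (-(-16/3 + (⅙)*7))/2 = (-(-16/3 + 7/6))/2 = (-1*(-25/6))/2 = (½)*(25/6) = 25/12)
111114 + N(T(-23, 4)) = 111114 + 25/12 = 1333393/12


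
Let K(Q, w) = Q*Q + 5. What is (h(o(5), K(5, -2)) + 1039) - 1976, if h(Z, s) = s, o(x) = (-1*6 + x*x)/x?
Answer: -907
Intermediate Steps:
K(Q, w) = 5 + Q**2 (K(Q, w) = Q**2 + 5 = 5 + Q**2)
o(x) = (-6 + x**2)/x
(h(o(5), K(5, -2)) + 1039) - 1976 = ((5 + 5**2) + 1039) - 1976 = ((5 + 25) + 1039) - 1976 = (30 + 1039) - 1976 = 1069 - 1976 = -907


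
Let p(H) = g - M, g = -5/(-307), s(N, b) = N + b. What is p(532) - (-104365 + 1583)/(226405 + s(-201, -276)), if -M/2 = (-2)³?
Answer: -538537311/34679948 ≈ -15.529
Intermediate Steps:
M = 16 (M = -2*(-2)³ = -2*(-8) = 16)
g = 5/307 (g = -5*(-1/307) = 5/307 ≈ 0.016287)
p(H) = -4907/307 (p(H) = 5/307 - 1*16 = 5/307 - 16 = -4907/307)
p(532) - (-104365 + 1583)/(226405 + s(-201, -276)) = -4907/307 - (-104365 + 1583)/(226405 + (-201 - 276)) = -4907/307 - (-102782)/(226405 - 477) = -4907/307 - (-102782)/225928 = -4907/307 - 1*(-51391/112964) = -4907/307 + 51391/112964 = -538537311/34679948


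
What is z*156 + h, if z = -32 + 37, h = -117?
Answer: 663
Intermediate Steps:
z = 5
z*156 + h = 5*156 - 117 = 780 - 117 = 663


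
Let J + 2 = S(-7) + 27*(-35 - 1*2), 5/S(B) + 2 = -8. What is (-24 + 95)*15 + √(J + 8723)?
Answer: 1065 + √30886/2 ≈ 1152.9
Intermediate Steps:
S(B) = -½ (S(B) = 5/(-2 - 8) = 5/(-10) = 5*(-⅒) = -½)
J = -2003/2 (J = -2 + (-½ + 27*(-35 - 1*2)) = -2 + (-½ + 27*(-35 - 2)) = -2 + (-½ + 27*(-37)) = -2 + (-½ - 999) = -2 - 1999/2 = -2003/2 ≈ -1001.5)
(-24 + 95)*15 + √(J + 8723) = (-24 + 95)*15 + √(-2003/2 + 8723) = 71*15 + √(15443/2) = 1065 + √30886/2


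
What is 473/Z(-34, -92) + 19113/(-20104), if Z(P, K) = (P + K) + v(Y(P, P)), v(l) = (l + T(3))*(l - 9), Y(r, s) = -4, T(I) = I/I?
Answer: -11172023/1749048 ≈ -6.3875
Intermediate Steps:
T(I) = 1
v(l) = (1 + l)*(-9 + l) (v(l) = (l + 1)*(l - 9) = (1 + l)*(-9 + l))
Z(P, K) = 39 + K + P (Z(P, K) = (P + K) + (-9 + (-4)² - 8*(-4)) = (K + P) + (-9 + 16 + 32) = (K + P) + 39 = 39 + K + P)
473/Z(-34, -92) + 19113/(-20104) = 473/(39 - 92 - 34) + 19113/(-20104) = 473/(-87) + 19113*(-1/20104) = 473*(-1/87) - 19113/20104 = -473/87 - 19113/20104 = -11172023/1749048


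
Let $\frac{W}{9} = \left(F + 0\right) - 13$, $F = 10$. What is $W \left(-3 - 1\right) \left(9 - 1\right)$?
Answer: $864$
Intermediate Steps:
$W = -27$ ($W = 9 \left(\left(10 + 0\right) - 13\right) = 9 \left(10 - 13\right) = 9 \left(-3\right) = -27$)
$W \left(-3 - 1\right) \left(9 - 1\right) = - 27 \left(-3 - 1\right) \left(9 - 1\right) = - 27 \left(\left(-4\right) 8\right) = \left(-27\right) \left(-32\right) = 864$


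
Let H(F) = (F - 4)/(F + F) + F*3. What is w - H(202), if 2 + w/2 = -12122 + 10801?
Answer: -657003/202 ≈ -3252.5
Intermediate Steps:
w = -2646 (w = -4 + 2*(-12122 + 10801) = -4 + 2*(-1321) = -4 - 2642 = -2646)
H(F) = 3*F + (-4 + F)/(2*F) (H(F) = (-4 + F)/((2*F)) + 3*F = (-4 + F)*(1/(2*F)) + 3*F = (-4 + F)/(2*F) + 3*F = 3*F + (-4 + F)/(2*F))
w - H(202) = -2646 - (½ - 2/202 + 3*202) = -2646 - (½ - 2*1/202 + 606) = -2646 - (½ - 1/101 + 606) = -2646 - 1*122511/202 = -2646 - 122511/202 = -657003/202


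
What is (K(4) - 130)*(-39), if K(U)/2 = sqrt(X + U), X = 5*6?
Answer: 5070 - 78*sqrt(34) ≈ 4615.2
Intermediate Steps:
X = 30
K(U) = 2*sqrt(30 + U)
(K(4) - 130)*(-39) = (2*sqrt(30 + 4) - 130)*(-39) = (2*sqrt(34) - 130)*(-39) = (-130 + 2*sqrt(34))*(-39) = 5070 - 78*sqrt(34)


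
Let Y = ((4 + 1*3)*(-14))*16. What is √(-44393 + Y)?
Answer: I*√45961 ≈ 214.39*I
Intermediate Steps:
Y = -1568 (Y = ((4 + 3)*(-14))*16 = (7*(-14))*16 = -98*16 = -1568)
√(-44393 + Y) = √(-44393 - 1568) = √(-45961) = I*√45961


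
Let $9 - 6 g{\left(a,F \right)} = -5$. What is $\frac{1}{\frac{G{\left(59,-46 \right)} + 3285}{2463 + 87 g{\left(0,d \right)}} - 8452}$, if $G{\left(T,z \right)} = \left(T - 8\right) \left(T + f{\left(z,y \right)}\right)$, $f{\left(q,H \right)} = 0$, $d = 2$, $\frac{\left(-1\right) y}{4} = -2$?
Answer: $- \frac{1333}{11263369} \approx -0.00011835$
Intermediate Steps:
$y = 8$ ($y = \left(-4\right) \left(-2\right) = 8$)
$g{\left(a,F \right)} = \frac{7}{3}$ ($g{\left(a,F \right)} = \frac{3}{2} - - \frac{5}{6} = \frac{3}{2} + \frac{5}{6} = \frac{7}{3}$)
$G{\left(T,z \right)} = T \left(-8 + T\right)$ ($G{\left(T,z \right)} = \left(T - 8\right) \left(T + 0\right) = \left(-8 + T\right) T = T \left(-8 + T\right)$)
$\frac{1}{\frac{G{\left(59,-46 \right)} + 3285}{2463 + 87 g{\left(0,d \right)}} - 8452} = \frac{1}{\frac{59 \left(-8 + 59\right) + 3285}{2463 + 87 \cdot \frac{7}{3}} - 8452} = \frac{1}{\frac{59 \cdot 51 + 3285}{2463 + 203} - 8452} = \frac{1}{\frac{3009 + 3285}{2666} - 8452} = \frac{1}{6294 \cdot \frac{1}{2666} - 8452} = \frac{1}{\frac{3147}{1333} - 8452} = \frac{1}{- \frac{11263369}{1333}} = - \frac{1333}{11263369}$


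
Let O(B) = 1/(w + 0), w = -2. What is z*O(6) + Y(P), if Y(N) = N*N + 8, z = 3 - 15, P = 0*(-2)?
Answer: 14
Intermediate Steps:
P = 0
z = -12
Y(N) = 8 + N**2 (Y(N) = N**2 + 8 = 8 + N**2)
O(B) = -1/2 (O(B) = 1/(-2 + 0) = 1/(-2) = -1/2)
z*O(6) + Y(P) = -12*(-1/2) + (8 + 0**2) = 6 + (8 + 0) = 6 + 8 = 14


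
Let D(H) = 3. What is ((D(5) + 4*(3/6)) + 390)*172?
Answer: 67940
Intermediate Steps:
((D(5) + 4*(3/6)) + 390)*172 = ((3 + 4*(3/6)) + 390)*172 = ((3 + 4*(3*(⅙))) + 390)*172 = ((3 + 4*(½)) + 390)*172 = ((3 + 2) + 390)*172 = (5 + 390)*172 = 395*172 = 67940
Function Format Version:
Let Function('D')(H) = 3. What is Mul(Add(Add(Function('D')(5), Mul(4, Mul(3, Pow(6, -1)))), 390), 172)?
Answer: 67940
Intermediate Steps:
Mul(Add(Add(Function('D')(5), Mul(4, Mul(3, Pow(6, -1)))), 390), 172) = Mul(Add(Add(3, Mul(4, Mul(3, Pow(6, -1)))), 390), 172) = Mul(Add(Add(3, Mul(4, Mul(3, Rational(1, 6)))), 390), 172) = Mul(Add(Add(3, Mul(4, Rational(1, 2))), 390), 172) = Mul(Add(Add(3, 2), 390), 172) = Mul(Add(5, 390), 172) = Mul(395, 172) = 67940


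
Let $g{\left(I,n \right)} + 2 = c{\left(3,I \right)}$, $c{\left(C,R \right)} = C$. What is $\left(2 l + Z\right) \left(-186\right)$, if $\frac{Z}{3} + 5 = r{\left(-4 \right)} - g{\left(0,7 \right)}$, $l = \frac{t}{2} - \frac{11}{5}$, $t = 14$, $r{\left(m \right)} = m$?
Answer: $\frac{18972}{5} \approx 3794.4$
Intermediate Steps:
$g{\left(I,n \right)} = 1$ ($g{\left(I,n \right)} = -2 + 3 = 1$)
$l = \frac{24}{5}$ ($l = \frac{14}{2} - \frac{11}{5} = 14 \cdot \frac{1}{2} - \frac{11}{5} = 7 - \frac{11}{5} = \frac{24}{5} \approx 4.8$)
$Z = -30$ ($Z = -15 + 3 \left(-4 - 1\right) = -15 + 3 \left(-5\right) = -15 - 15 = -30$)
$\left(2 l + Z\right) \left(-186\right) = \left(2 \cdot \frac{24}{5} - 30\right) \left(-186\right) = \left(\frac{48}{5} - 30\right) \left(-186\right) = \left(- \frac{102}{5}\right) \left(-186\right) = \frac{18972}{5}$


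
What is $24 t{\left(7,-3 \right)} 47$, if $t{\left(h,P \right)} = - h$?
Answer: $-7896$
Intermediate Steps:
$24 t{\left(7,-3 \right)} 47 = 24 \left(\left(-1\right) 7\right) 47 = 24 \left(-7\right) 47 = \left(-168\right) 47 = -7896$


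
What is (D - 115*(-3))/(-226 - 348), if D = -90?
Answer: -255/574 ≈ -0.44425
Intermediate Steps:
(D - 115*(-3))/(-226 - 348) = (-90 - 115*(-3))/(-226 - 348) = (-90 + 345)/(-574) = 255*(-1/574) = -255/574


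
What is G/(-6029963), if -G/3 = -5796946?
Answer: -17390838/6029963 ≈ -2.8841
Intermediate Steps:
G = 17390838 (G = -3*(-5796946) = 17390838)
G/(-6029963) = 17390838/(-6029963) = 17390838*(-1/6029963) = -17390838/6029963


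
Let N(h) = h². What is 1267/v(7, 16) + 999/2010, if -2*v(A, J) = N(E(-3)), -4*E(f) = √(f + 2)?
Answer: 27164813/670 ≈ 40545.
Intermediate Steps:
E(f) = -√(2 + f)/4 (E(f) = -√(f + 2)/4 = -√(2 + f)/4)
v(A, J) = 1/32 (v(A, J) = -(-√(2 - 3)/4)²/2 = -(-I/4)²/2 = -½*(-1/16) = 1/32)
1267/v(7, 16) + 999/2010 = 1267/(1/32) + 999/2010 = 1267*32 + 999*(1/2010) = 40544 + 333/670 = 27164813/670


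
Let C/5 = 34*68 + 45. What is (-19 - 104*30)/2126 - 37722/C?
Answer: -117190087/25054910 ≈ -4.6773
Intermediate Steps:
C = 11785 (C = 5*(34*68 + 45) = 5*(2312 + 45) = 5*2357 = 11785)
(-19 - 104*30)/2126 - 37722/C = (-19 - 104*30)/2126 - 37722/11785 = (-19 - 3120)*(1/2126) - 37722*1/11785 = -3139*1/2126 - 37722/11785 = -3139/2126 - 37722/11785 = -117190087/25054910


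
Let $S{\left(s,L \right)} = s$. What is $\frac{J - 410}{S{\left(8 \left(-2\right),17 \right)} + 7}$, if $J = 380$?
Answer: $\frac{10}{3} \approx 3.3333$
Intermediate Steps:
$\frac{J - 410}{S{\left(8 \left(-2\right),17 \right)} + 7} = \frac{380 - 410}{8 \left(-2\right) + 7} = - \frac{30}{-16 + 7} = - \frac{30}{-9} = \left(-30\right) \left(- \frac{1}{9}\right) = \frac{10}{3}$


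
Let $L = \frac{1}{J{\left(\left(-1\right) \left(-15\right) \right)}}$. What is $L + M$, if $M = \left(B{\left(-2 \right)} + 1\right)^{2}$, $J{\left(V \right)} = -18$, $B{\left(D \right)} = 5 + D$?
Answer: $\frac{287}{18} \approx 15.944$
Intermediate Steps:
$M = 16$ ($M = \left(\left(5 - 2\right) + 1\right)^{2} = \left(3 + 1\right)^{2} = 4^{2} = 16$)
$L = - \frac{1}{18}$ ($L = \frac{1}{-18} = - \frac{1}{18} \approx -0.055556$)
$L + M = - \frac{1}{18} + 16 = \frac{287}{18}$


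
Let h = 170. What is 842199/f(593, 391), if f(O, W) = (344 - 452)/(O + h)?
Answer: -214199279/36 ≈ -5.9500e+6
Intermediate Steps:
f(O, W) = -108/(170 + O) (f(O, W) = (344 - 452)/(O + 170) = -108/(170 + O))
842199/f(593, 391) = 842199/((-108/(170 + 593))) = 842199/((-108/763)) = 842199/((-108*1/763)) = 842199/(-108/763) = 842199*(-763/108) = -214199279/36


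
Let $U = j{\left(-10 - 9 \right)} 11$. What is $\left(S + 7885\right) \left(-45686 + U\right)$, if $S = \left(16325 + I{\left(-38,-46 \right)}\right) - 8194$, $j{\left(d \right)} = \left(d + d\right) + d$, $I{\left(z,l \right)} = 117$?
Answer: $-747167629$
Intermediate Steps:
$j{\left(d \right)} = 3 d$ ($j{\left(d \right)} = 2 d + d = 3 d$)
$S = 8248$ ($S = \left(16325 + 117\right) - 8194 = 16442 - 8194 = 8248$)
$U = -627$ ($U = 3 \left(-10 - 9\right) 11 = 3 \left(-19\right) 11 = \left(-57\right) 11 = -627$)
$\left(S + 7885\right) \left(-45686 + U\right) = \left(8248 + 7885\right) \left(-45686 - 627\right) = 16133 \left(-46313\right) = -747167629$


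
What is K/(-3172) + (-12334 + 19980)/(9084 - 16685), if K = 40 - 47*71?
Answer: 807385/24110372 ≈ 0.033487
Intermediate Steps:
K = -3297 (K = 40 - 3337 = -3297)
K/(-3172) + (-12334 + 19980)/(9084 - 16685) = -3297/(-3172) + (-12334 + 19980)/(9084 - 16685) = -3297*(-1/3172) + 7646/(-7601) = 3297/3172 + 7646*(-1/7601) = 3297/3172 - 7646/7601 = 807385/24110372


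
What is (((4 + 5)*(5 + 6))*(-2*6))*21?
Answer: -24948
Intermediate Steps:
(((4 + 5)*(5 + 6))*(-2*6))*21 = ((9*11)*(-12))*21 = (99*(-12))*21 = -1188*21 = -24948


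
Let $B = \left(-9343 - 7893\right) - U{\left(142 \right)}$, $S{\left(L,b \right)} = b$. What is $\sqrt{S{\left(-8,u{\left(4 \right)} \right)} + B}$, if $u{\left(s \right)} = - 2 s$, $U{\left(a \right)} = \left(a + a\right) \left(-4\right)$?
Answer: $2 i \sqrt{4027} \approx 126.92 i$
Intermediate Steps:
$U{\left(a \right)} = - 8 a$ ($U{\left(a \right)} = 2 a \left(-4\right) = - 8 a$)
$B = -16100$ ($B = \left(-9343 - 7893\right) - \left(-8\right) 142 = \left(-9343 - 7893\right) - -1136 = -17236 + 1136 = -16100$)
$\sqrt{S{\left(-8,u{\left(4 \right)} \right)} + B} = \sqrt{\left(-2\right) 4 - 16100} = \sqrt{-8 - 16100} = \sqrt{-16108} = 2 i \sqrt{4027}$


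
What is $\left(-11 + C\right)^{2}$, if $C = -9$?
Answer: $400$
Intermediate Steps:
$\left(-11 + C\right)^{2} = \left(-11 - 9\right)^{2} = \left(-20\right)^{2} = 400$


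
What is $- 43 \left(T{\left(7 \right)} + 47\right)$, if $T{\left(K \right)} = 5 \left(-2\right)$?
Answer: $-1591$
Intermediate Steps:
$T{\left(K \right)} = -10$
$- 43 \left(T{\left(7 \right)} + 47\right) = - 43 \left(-10 + 47\right) = \left(-43\right) 37 = -1591$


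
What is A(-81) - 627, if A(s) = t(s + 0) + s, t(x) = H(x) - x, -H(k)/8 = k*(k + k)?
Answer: -105603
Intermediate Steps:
H(k) = -16*k**2 (H(k) = -8*k*(k + k) = -8*k*2*k = -16*k**2)
t(x) = -x - 16*x**2 (t(x) = -16*x**2 - x = -x - 16*x**2)
A(s) = s + s*(-1 - 16*s) (A(s) = (s + 0)*(-1 - 16*(s + 0)) + s = s*(-1 - 16*s) + s = s + s*(-1 - 16*s))
A(-81) - 627 = -16*(-81)**2 - 627 = -16*6561 - 627 = -104976 - 627 = -105603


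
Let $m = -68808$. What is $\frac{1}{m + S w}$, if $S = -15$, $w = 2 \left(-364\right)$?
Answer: $- \frac{1}{57888} \approx -1.7275 \cdot 10^{-5}$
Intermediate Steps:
$w = -728$
$\frac{1}{m + S w} = \frac{1}{-68808 - -10920} = \frac{1}{-68808 + 10920} = \frac{1}{-57888} = - \frac{1}{57888}$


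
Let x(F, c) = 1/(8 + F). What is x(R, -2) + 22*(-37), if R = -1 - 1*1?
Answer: -4883/6 ≈ -813.83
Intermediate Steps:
R = -2 (R = -1 - 1 = -2)
x(R, -2) + 22*(-37) = 1/(8 - 2) + 22*(-37) = 1/6 - 814 = ⅙ - 814 = -4883/6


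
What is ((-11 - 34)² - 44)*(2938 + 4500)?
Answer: 14734678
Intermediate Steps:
((-11 - 34)² - 44)*(2938 + 4500) = ((-45)² - 44)*7438 = (2025 - 44)*7438 = 1981*7438 = 14734678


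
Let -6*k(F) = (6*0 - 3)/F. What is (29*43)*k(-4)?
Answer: -1247/8 ≈ -155.88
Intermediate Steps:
k(F) = 1/(2*F) (k(F) = -(6*0 - 3)/(6*F) = -(0 - 3)/(6*F) = -(-1)/(2*F) = 1/(2*F))
(29*43)*k(-4) = (29*43)*((1/2)/(-4)) = 1247*((1/2)*(-1/4)) = 1247*(-1/8) = -1247/8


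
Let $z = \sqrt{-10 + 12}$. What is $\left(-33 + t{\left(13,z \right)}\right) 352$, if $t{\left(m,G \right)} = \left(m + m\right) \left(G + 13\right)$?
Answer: $107360 + 9152 \sqrt{2} \approx 1.203 \cdot 10^{5}$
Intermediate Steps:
$z = \sqrt{2} \approx 1.4142$
$t{\left(m,G \right)} = 2 m \left(13 + G\right)$
$\left(-33 + t{\left(13,z \right)}\right) 352 = \left(-33 + 2 \cdot 13 \left(13 + \sqrt{2}\right)\right) 352 = \left(-33 + \left(338 + 26 \sqrt{2}\right)\right) 352 = \left(305 + 26 \sqrt{2}\right) 352 = 107360 + 9152 \sqrt{2}$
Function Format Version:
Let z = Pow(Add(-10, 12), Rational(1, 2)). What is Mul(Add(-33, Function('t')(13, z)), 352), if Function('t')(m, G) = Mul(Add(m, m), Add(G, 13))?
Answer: Add(107360, Mul(9152, Pow(2, Rational(1, 2)))) ≈ 1.2030e+5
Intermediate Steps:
z = Pow(2, Rational(1, 2)) ≈ 1.4142
Function('t')(m, G) = Mul(2, m, Add(13, G)) (Function('t')(m, G) = Mul(Mul(2, m), Add(13, G)) = Mul(2, m, Add(13, G)))
Mul(Add(-33, Function('t')(13, z)), 352) = Mul(Add(-33, Mul(2, 13, Add(13, Pow(2, Rational(1, 2))))), 352) = Mul(Add(-33, Add(338, Mul(26, Pow(2, Rational(1, 2))))), 352) = Mul(Add(305, Mul(26, Pow(2, Rational(1, 2)))), 352) = Add(107360, Mul(9152, Pow(2, Rational(1, 2))))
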